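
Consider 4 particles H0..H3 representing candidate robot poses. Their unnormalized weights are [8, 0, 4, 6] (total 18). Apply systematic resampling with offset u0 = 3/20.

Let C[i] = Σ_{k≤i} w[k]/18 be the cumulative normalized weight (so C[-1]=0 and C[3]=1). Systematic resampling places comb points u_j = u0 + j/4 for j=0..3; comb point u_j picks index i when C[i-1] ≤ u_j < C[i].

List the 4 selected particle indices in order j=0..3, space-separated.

0 0 2 3

C = [4/9, 4/9, 2/3, 1]
j=0: u_0=3/20 ∈ [0, 4/9) → index 0
j=1: u_1=2/5 ∈ [0, 4/9) → index 0
j=2: u_2=13/20 ∈ [4/9, 2/3) → index 2
j=3: u_3=9/10 ∈ [2/3, 1) → index 3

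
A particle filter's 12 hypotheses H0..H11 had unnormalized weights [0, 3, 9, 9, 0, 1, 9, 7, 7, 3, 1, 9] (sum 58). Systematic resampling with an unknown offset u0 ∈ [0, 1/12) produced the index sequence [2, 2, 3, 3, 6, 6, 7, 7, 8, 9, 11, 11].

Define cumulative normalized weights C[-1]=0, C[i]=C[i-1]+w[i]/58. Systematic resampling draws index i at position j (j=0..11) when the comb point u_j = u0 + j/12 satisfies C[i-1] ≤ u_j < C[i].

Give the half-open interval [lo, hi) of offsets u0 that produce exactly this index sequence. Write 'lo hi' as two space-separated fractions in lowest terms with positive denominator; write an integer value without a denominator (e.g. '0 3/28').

3/58 25/348

C = [0, 3/58, 6/29, 21/58, 21/58, 11/29, 31/58, 19/29, 45/58, 24/29, 49/58, 1]
j=0 picked index 2: u0 ∈ [3/58, 6/29)
j=1 picked index 2: u0 ∈ [-11/348, 43/348)
j=2 picked index 3: u0 ∈ [7/174, 17/87)
j=3 picked index 3: u0 ∈ [-5/116, 13/116)
j=4 picked index 6: u0 ∈ [4/87, 35/174)
j=5 picked index 6: u0 ∈ [-13/348, 41/348)
j=6 picked index 7: u0 ∈ [1/29, 9/58)
j=7 picked index 7: u0 ∈ [-17/348, 25/348)
j=8 picked index 8: u0 ∈ [-1/87, 19/174)
j=9 picked index 9: u0 ∈ [3/116, 9/116)
j=10 picked index 11: u0 ∈ [1/87, 1/6)
j=11 picked index 11: u0 ∈ [-25/348, 1/12)
intersection: [3/58, 25/348)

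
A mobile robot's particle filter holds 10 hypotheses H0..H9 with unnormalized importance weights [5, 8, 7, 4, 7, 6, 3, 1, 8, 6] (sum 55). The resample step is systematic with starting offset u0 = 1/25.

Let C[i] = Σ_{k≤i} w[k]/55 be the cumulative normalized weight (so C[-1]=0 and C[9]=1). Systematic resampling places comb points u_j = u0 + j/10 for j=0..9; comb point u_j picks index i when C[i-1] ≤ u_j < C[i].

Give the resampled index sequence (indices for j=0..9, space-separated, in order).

C = [1/11, 13/55, 4/11, 24/55, 31/55, 37/55, 8/11, 41/55, 49/55, 1]
j=0: u_0=1/25 ∈ [0, 1/11) → index 0
j=1: u_1=7/50 ∈ [1/11, 13/55) → index 1
j=2: u_2=6/25 ∈ [13/55, 4/11) → index 2
j=3: u_3=17/50 ∈ [13/55, 4/11) → index 2
j=4: u_4=11/25 ∈ [24/55, 31/55) → index 4
j=5: u_5=27/50 ∈ [24/55, 31/55) → index 4
j=6: u_6=16/25 ∈ [31/55, 37/55) → index 5
j=7: u_7=37/50 ∈ [8/11, 41/55) → index 7
j=8: u_8=21/25 ∈ [41/55, 49/55) → index 8
j=9: u_9=47/50 ∈ [49/55, 1) → index 9

0 1 2 2 4 4 5 7 8 9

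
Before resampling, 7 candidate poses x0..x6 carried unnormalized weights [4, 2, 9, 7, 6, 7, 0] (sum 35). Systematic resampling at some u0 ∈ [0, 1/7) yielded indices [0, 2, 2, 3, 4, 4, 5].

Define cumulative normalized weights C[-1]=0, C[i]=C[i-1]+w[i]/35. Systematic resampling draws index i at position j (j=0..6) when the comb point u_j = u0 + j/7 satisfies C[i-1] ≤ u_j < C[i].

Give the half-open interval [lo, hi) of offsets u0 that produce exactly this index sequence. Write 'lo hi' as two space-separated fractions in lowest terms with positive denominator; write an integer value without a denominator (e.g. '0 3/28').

2/35 3/35

C = [4/35, 6/35, 3/7, 22/35, 4/5, 1, 1]
j=0 picked index 0: u0 ∈ [0, 4/35)
j=1 picked index 2: u0 ∈ [1/35, 2/7)
j=2 picked index 2: u0 ∈ [-4/35, 1/7)
j=3 picked index 3: u0 ∈ [0, 1/5)
j=4 picked index 4: u0 ∈ [2/35, 8/35)
j=5 picked index 4: u0 ∈ [-3/35, 3/35)
j=6 picked index 5: u0 ∈ [-2/35, 1/7)
intersection: [2/35, 3/35)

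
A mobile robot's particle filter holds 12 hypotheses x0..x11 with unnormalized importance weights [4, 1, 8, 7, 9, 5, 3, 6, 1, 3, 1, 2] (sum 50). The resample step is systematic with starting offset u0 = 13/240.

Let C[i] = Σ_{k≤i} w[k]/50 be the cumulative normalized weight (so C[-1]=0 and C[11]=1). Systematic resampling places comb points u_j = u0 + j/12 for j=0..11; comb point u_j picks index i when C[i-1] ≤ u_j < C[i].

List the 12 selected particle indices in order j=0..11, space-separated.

C = [2/25, 1/10, 13/50, 2/5, 29/50, 17/25, 37/50, 43/50, 22/25, 47/50, 24/25, 1]
j=0: u_0=13/240 ∈ [0, 2/25) → index 0
j=1: u_1=11/80 ∈ [1/10, 13/50) → index 2
j=2: u_2=53/240 ∈ [1/10, 13/50) → index 2
j=3: u_3=73/240 ∈ [13/50, 2/5) → index 3
j=4: u_4=31/80 ∈ [13/50, 2/5) → index 3
j=5: u_5=113/240 ∈ [2/5, 29/50) → index 4
j=6: u_6=133/240 ∈ [2/5, 29/50) → index 4
j=7: u_7=51/80 ∈ [29/50, 17/25) → index 5
j=8: u_8=173/240 ∈ [17/25, 37/50) → index 6
j=9: u_9=193/240 ∈ [37/50, 43/50) → index 7
j=10: u_10=71/80 ∈ [22/25, 47/50) → index 9
j=11: u_11=233/240 ∈ [24/25, 1) → index 11

0 2 2 3 3 4 4 5 6 7 9 11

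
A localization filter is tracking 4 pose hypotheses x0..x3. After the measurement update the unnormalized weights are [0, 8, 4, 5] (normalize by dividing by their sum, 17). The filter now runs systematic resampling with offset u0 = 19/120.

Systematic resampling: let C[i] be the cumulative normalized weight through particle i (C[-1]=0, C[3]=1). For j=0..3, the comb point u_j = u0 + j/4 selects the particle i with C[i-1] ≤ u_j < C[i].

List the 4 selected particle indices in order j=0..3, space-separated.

1 1 2 3

C = [0, 8/17, 12/17, 1]
j=0: u_0=19/120 ∈ [0, 8/17) → index 1
j=1: u_1=49/120 ∈ [0, 8/17) → index 1
j=2: u_2=79/120 ∈ [8/17, 12/17) → index 2
j=3: u_3=109/120 ∈ [12/17, 1) → index 3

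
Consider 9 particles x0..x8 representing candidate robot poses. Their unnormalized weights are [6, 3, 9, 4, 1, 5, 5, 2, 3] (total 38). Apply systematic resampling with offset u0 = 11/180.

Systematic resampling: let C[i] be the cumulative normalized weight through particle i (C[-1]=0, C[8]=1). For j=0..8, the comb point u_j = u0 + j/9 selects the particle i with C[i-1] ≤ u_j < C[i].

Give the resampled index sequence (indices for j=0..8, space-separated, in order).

C = [3/19, 9/38, 9/19, 11/19, 23/38, 14/19, 33/38, 35/38, 1]
j=0: u_0=11/180 ∈ [0, 3/19) → index 0
j=1: u_1=31/180 ∈ [3/19, 9/38) → index 1
j=2: u_2=17/60 ∈ [9/38, 9/19) → index 2
j=3: u_3=71/180 ∈ [9/38, 9/19) → index 2
j=4: u_4=91/180 ∈ [9/19, 11/19) → index 3
j=5: u_5=37/60 ∈ [23/38, 14/19) → index 5
j=6: u_6=131/180 ∈ [23/38, 14/19) → index 5
j=7: u_7=151/180 ∈ [14/19, 33/38) → index 6
j=8: u_8=19/20 ∈ [35/38, 1) → index 8

0 1 2 2 3 5 5 6 8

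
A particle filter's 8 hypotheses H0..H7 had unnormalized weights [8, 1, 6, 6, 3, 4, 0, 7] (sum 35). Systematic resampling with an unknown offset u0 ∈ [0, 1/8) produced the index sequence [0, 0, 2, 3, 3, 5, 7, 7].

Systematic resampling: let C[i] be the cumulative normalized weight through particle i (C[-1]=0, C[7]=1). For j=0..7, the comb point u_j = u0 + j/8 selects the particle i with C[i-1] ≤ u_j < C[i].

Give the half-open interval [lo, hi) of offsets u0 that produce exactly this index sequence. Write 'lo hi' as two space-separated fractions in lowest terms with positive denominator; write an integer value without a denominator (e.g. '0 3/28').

17/280 1/10

C = [8/35, 9/35, 3/7, 3/5, 24/35, 4/5, 4/5, 1]
j=0 picked index 0: u0 ∈ [0, 8/35)
j=1 picked index 0: u0 ∈ [-1/8, 29/280)
j=2 picked index 2: u0 ∈ [1/140, 5/28)
j=3 picked index 3: u0 ∈ [3/56, 9/40)
j=4 picked index 3: u0 ∈ [-1/14, 1/10)
j=5 picked index 5: u0 ∈ [17/280, 7/40)
j=6 picked index 7: u0 ∈ [1/20, 1/4)
j=7 picked index 7: u0 ∈ [-3/40, 1/8)
intersection: [17/280, 1/10)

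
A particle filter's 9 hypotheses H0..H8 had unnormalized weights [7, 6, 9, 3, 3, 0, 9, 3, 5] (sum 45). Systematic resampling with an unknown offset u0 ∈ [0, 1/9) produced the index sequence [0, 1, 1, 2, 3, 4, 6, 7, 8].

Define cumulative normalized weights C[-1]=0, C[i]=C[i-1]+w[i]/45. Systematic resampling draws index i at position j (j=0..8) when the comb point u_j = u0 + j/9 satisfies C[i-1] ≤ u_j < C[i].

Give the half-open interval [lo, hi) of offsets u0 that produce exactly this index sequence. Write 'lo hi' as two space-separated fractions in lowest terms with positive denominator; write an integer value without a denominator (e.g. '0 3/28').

2/45 1/15

C = [7/45, 13/45, 22/45, 5/9, 28/45, 28/45, 37/45, 8/9, 1]
j=0 picked index 0: u0 ∈ [0, 7/45)
j=1 picked index 1: u0 ∈ [2/45, 8/45)
j=2 picked index 1: u0 ∈ [-1/15, 1/15)
j=3 picked index 2: u0 ∈ [-2/45, 7/45)
j=4 picked index 3: u0 ∈ [2/45, 1/9)
j=5 picked index 4: u0 ∈ [0, 1/15)
j=6 picked index 6: u0 ∈ [-2/45, 7/45)
j=7 picked index 7: u0 ∈ [2/45, 1/9)
j=8 picked index 8: u0 ∈ [0, 1/9)
intersection: [2/45, 1/15)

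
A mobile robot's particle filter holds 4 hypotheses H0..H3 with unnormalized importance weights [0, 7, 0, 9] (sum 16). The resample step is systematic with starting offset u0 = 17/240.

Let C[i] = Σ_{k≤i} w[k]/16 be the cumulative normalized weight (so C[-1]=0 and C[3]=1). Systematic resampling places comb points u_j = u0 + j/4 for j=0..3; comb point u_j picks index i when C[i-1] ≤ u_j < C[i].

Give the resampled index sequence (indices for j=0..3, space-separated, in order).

C = [0, 7/16, 7/16, 1]
j=0: u_0=17/240 ∈ [0, 7/16) → index 1
j=1: u_1=77/240 ∈ [0, 7/16) → index 1
j=2: u_2=137/240 ∈ [7/16, 1) → index 3
j=3: u_3=197/240 ∈ [7/16, 1) → index 3

1 1 3 3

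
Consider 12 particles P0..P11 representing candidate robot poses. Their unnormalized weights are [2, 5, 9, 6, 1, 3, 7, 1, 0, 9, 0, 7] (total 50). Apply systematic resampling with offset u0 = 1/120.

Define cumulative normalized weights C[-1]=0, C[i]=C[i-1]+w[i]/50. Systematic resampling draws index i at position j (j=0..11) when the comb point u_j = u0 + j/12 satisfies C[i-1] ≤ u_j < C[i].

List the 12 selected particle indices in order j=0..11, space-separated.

0 1 2 2 3 3 5 6 7 9 9 11

C = [1/25, 7/50, 8/25, 11/25, 23/50, 13/25, 33/50, 17/25, 17/25, 43/50, 43/50, 1]
j=0: u_0=1/120 ∈ [0, 1/25) → index 0
j=1: u_1=11/120 ∈ [1/25, 7/50) → index 1
j=2: u_2=7/40 ∈ [7/50, 8/25) → index 2
j=3: u_3=31/120 ∈ [7/50, 8/25) → index 2
j=4: u_4=41/120 ∈ [8/25, 11/25) → index 3
j=5: u_5=17/40 ∈ [8/25, 11/25) → index 3
j=6: u_6=61/120 ∈ [23/50, 13/25) → index 5
j=7: u_7=71/120 ∈ [13/25, 33/50) → index 6
j=8: u_8=27/40 ∈ [33/50, 17/25) → index 7
j=9: u_9=91/120 ∈ [17/25, 43/50) → index 9
j=10: u_10=101/120 ∈ [17/25, 43/50) → index 9
j=11: u_11=37/40 ∈ [43/50, 1) → index 11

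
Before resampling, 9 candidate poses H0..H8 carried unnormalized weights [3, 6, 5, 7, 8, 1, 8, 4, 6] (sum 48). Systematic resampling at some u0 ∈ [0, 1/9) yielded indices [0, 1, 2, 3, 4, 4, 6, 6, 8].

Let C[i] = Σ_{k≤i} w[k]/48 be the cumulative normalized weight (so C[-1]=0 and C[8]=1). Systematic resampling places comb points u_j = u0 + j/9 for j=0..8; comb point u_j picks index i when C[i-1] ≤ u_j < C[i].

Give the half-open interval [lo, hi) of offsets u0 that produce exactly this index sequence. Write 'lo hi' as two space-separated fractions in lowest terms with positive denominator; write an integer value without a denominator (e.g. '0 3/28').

0 1/72

C = [1/16, 3/16, 7/24, 7/16, 29/48, 5/8, 19/24, 7/8, 1]
j=0 picked index 0: u0 ∈ [0, 1/16)
j=1 picked index 1: u0 ∈ [-7/144, 11/144)
j=2 picked index 2: u0 ∈ [-5/144, 5/72)
j=3 picked index 3: u0 ∈ [-1/24, 5/48)
j=4 picked index 4: u0 ∈ [-1/144, 23/144)
j=5 picked index 4: u0 ∈ [-17/144, 7/144)
j=6 picked index 6: u0 ∈ [-1/24, 1/8)
j=7 picked index 6: u0 ∈ [-11/72, 1/72)
j=8 picked index 8: u0 ∈ [-1/72, 1/9)
intersection: [0, 1/72)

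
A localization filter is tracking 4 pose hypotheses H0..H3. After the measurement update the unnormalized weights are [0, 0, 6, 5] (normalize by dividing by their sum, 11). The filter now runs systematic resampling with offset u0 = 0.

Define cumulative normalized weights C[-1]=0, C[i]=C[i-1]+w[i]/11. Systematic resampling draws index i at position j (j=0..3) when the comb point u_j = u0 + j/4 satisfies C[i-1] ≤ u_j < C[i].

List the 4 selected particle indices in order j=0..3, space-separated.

2 2 2 3

C = [0, 0, 6/11, 1]
j=0: u_0=0 ∈ [0, 6/11) → index 2
j=1: u_1=1/4 ∈ [0, 6/11) → index 2
j=2: u_2=1/2 ∈ [0, 6/11) → index 2
j=3: u_3=3/4 ∈ [6/11, 1) → index 3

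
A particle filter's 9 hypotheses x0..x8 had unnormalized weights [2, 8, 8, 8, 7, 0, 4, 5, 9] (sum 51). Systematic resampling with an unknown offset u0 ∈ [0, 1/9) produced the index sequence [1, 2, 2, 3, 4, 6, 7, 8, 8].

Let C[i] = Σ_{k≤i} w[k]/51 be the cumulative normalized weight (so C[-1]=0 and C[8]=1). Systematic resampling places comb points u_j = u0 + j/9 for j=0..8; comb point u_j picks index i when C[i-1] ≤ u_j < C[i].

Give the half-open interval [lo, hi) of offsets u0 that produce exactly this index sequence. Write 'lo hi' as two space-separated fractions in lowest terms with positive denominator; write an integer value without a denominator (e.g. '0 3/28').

14/153 1/9

C = [2/51, 10/51, 6/17, 26/51, 11/17, 11/17, 37/51, 14/17, 1]
j=0 picked index 1: u0 ∈ [2/51, 10/51)
j=1 picked index 2: u0 ∈ [13/153, 37/153)
j=2 picked index 2: u0 ∈ [-4/153, 20/153)
j=3 picked index 3: u0 ∈ [1/51, 3/17)
j=4 picked index 4: u0 ∈ [10/153, 31/153)
j=5 picked index 6: u0 ∈ [14/153, 26/153)
j=6 picked index 7: u0 ∈ [1/17, 8/51)
j=7 picked index 8: u0 ∈ [7/153, 2/9)
j=8 picked index 8: u0 ∈ [-10/153, 1/9)
intersection: [14/153, 1/9)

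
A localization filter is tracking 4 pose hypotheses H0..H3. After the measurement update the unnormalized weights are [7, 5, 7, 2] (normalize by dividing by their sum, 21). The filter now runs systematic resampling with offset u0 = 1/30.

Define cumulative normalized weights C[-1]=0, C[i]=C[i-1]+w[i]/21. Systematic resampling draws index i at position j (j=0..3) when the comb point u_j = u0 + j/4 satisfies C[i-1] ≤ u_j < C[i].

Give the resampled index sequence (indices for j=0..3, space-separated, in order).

C = [1/3, 4/7, 19/21, 1]
j=0: u_0=1/30 ∈ [0, 1/3) → index 0
j=1: u_1=17/60 ∈ [0, 1/3) → index 0
j=2: u_2=8/15 ∈ [1/3, 4/7) → index 1
j=3: u_3=47/60 ∈ [4/7, 19/21) → index 2

0 0 1 2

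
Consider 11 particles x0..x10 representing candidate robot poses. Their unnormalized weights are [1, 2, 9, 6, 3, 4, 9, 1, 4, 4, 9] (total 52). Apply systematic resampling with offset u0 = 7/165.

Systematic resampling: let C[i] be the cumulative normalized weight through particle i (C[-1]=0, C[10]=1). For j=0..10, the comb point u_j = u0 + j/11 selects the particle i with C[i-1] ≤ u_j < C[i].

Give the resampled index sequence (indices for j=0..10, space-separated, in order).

C = [1/52, 3/52, 3/13, 9/26, 21/52, 25/52, 17/26, 35/52, 3/4, 43/52, 1]
j=0: u_0=7/165 ∈ [1/52, 3/52) → index 1
j=1: u_1=2/15 ∈ [3/52, 3/13) → index 2
j=2: u_2=37/165 ∈ [3/52, 3/13) → index 2
j=3: u_3=52/165 ∈ [3/13, 9/26) → index 3
j=4: u_4=67/165 ∈ [21/52, 25/52) → index 5
j=5: u_5=82/165 ∈ [25/52, 17/26) → index 6
j=6: u_6=97/165 ∈ [25/52, 17/26) → index 6
j=7: u_7=112/165 ∈ [35/52, 3/4) → index 8
j=8: u_8=127/165 ∈ [3/4, 43/52) → index 9
j=9: u_9=142/165 ∈ [43/52, 1) → index 10
j=10: u_10=157/165 ∈ [43/52, 1) → index 10

1 2 2 3 5 6 6 8 9 10 10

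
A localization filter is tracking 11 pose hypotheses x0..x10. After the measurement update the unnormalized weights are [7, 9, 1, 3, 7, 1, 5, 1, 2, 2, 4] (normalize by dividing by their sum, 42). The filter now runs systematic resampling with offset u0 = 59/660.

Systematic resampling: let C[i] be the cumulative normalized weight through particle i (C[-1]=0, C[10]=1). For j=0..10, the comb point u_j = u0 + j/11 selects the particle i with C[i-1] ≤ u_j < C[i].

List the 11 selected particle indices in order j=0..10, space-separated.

C = [1/6, 8/21, 17/42, 10/21, 9/14, 2/3, 11/14, 17/21, 6/7, 19/21, 1]
j=0: u_0=59/660 ∈ [0, 1/6) → index 0
j=1: u_1=119/660 ∈ [1/6, 8/21) → index 1
j=2: u_2=179/660 ∈ [1/6, 8/21) → index 1
j=3: u_3=239/660 ∈ [1/6, 8/21) → index 1
j=4: u_4=299/660 ∈ [17/42, 10/21) → index 3
j=5: u_5=359/660 ∈ [10/21, 9/14) → index 4
j=6: u_6=419/660 ∈ [10/21, 9/14) → index 4
j=7: u_7=479/660 ∈ [2/3, 11/14) → index 6
j=8: u_8=49/60 ∈ [17/21, 6/7) → index 8
j=9: u_9=599/660 ∈ [19/21, 1) → index 10
j=10: u_10=659/660 ∈ [19/21, 1) → index 10

0 1 1 1 3 4 4 6 8 10 10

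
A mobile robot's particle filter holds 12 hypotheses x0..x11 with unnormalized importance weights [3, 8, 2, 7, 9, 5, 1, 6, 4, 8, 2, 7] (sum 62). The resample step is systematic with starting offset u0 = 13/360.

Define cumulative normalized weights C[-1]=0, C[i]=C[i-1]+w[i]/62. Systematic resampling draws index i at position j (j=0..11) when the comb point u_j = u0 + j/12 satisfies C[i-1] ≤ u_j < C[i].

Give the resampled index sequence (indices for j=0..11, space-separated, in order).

C = [3/62, 11/62, 13/62, 10/31, 29/62, 17/31, 35/62, 41/62, 45/62, 53/62, 55/62, 1]
j=0: u_0=13/360 ∈ [0, 3/62) → index 0
j=1: u_1=43/360 ∈ [3/62, 11/62) → index 1
j=2: u_2=73/360 ∈ [11/62, 13/62) → index 2
j=3: u_3=103/360 ∈ [13/62, 10/31) → index 3
j=4: u_4=133/360 ∈ [10/31, 29/62) → index 4
j=5: u_5=163/360 ∈ [10/31, 29/62) → index 4
j=6: u_6=193/360 ∈ [29/62, 17/31) → index 5
j=7: u_7=223/360 ∈ [35/62, 41/62) → index 7
j=8: u_8=253/360 ∈ [41/62, 45/62) → index 8
j=9: u_9=283/360 ∈ [45/62, 53/62) → index 9
j=10: u_10=313/360 ∈ [53/62, 55/62) → index 10
j=11: u_11=343/360 ∈ [55/62, 1) → index 11

0 1 2 3 4 4 5 7 8 9 10 11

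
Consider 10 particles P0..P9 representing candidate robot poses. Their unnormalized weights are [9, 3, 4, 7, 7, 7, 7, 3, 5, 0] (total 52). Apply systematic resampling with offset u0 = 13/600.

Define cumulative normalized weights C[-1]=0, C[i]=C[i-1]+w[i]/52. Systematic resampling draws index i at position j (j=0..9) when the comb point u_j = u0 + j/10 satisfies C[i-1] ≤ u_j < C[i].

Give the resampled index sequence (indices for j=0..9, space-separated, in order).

0 0 1 3 3 4 5 6 6 8

C = [9/52, 3/13, 4/13, 23/52, 15/26, 37/52, 11/13, 47/52, 1, 1]
j=0: u_0=13/600 ∈ [0, 9/52) → index 0
j=1: u_1=73/600 ∈ [0, 9/52) → index 0
j=2: u_2=133/600 ∈ [9/52, 3/13) → index 1
j=3: u_3=193/600 ∈ [4/13, 23/52) → index 3
j=4: u_4=253/600 ∈ [4/13, 23/52) → index 3
j=5: u_5=313/600 ∈ [23/52, 15/26) → index 4
j=6: u_6=373/600 ∈ [15/26, 37/52) → index 5
j=7: u_7=433/600 ∈ [37/52, 11/13) → index 6
j=8: u_8=493/600 ∈ [37/52, 11/13) → index 6
j=9: u_9=553/600 ∈ [47/52, 1) → index 8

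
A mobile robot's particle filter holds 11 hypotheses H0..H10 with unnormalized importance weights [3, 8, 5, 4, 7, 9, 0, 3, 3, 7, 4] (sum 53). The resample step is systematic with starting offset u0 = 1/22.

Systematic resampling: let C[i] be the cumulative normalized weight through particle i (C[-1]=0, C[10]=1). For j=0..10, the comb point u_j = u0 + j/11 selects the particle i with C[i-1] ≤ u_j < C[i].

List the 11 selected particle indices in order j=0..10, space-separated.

0 1 2 3 4 4 5 7 8 9 10

C = [3/53, 11/53, 16/53, 20/53, 27/53, 36/53, 36/53, 39/53, 42/53, 49/53, 1]
j=0: u_0=1/22 ∈ [0, 3/53) → index 0
j=1: u_1=3/22 ∈ [3/53, 11/53) → index 1
j=2: u_2=5/22 ∈ [11/53, 16/53) → index 2
j=3: u_3=7/22 ∈ [16/53, 20/53) → index 3
j=4: u_4=9/22 ∈ [20/53, 27/53) → index 4
j=5: u_5=1/2 ∈ [20/53, 27/53) → index 4
j=6: u_6=13/22 ∈ [27/53, 36/53) → index 5
j=7: u_7=15/22 ∈ [36/53, 39/53) → index 7
j=8: u_8=17/22 ∈ [39/53, 42/53) → index 8
j=9: u_9=19/22 ∈ [42/53, 49/53) → index 9
j=10: u_10=21/22 ∈ [49/53, 1) → index 10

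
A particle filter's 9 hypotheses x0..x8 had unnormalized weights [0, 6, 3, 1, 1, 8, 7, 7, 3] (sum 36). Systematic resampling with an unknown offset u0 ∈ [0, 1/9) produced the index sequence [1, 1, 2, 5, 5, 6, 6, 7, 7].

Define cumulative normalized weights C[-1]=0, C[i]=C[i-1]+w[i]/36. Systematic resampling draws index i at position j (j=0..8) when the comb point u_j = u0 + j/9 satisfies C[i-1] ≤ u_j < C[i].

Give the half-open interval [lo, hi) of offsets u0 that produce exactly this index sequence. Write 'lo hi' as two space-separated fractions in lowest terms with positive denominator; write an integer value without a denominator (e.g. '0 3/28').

C = [0, 1/6, 1/4, 5/18, 11/36, 19/36, 13/18, 11/12, 1]
j=0 picked index 1: u0 ∈ [0, 1/6)
j=1 picked index 1: u0 ∈ [-1/9, 1/18)
j=2 picked index 2: u0 ∈ [-1/18, 1/36)
j=3 picked index 5: u0 ∈ [-1/36, 7/36)
j=4 picked index 5: u0 ∈ [-5/36, 1/12)
j=5 picked index 6: u0 ∈ [-1/36, 1/6)
j=6 picked index 6: u0 ∈ [-5/36, 1/18)
j=7 picked index 7: u0 ∈ [-1/18, 5/36)
j=8 picked index 7: u0 ∈ [-1/6, 1/36)
intersection: [0, 1/36)

0 1/36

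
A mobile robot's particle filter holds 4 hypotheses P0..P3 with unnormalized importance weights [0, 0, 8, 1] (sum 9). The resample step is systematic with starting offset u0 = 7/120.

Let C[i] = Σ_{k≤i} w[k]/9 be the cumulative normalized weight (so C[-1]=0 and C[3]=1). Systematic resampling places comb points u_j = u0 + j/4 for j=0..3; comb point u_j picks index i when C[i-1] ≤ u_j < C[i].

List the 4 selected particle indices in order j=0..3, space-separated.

C = [0, 0, 8/9, 1]
j=0: u_0=7/120 ∈ [0, 8/9) → index 2
j=1: u_1=37/120 ∈ [0, 8/9) → index 2
j=2: u_2=67/120 ∈ [0, 8/9) → index 2
j=3: u_3=97/120 ∈ [0, 8/9) → index 2

2 2 2 2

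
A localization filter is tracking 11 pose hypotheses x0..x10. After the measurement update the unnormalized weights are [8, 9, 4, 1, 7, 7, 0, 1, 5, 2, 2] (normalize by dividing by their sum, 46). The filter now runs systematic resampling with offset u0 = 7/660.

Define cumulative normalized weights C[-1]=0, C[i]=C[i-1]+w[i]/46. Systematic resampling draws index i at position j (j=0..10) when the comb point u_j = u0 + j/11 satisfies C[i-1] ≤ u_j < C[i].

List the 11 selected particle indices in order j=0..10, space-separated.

C = [4/23, 17/46, 21/46, 11/23, 29/46, 18/23, 18/23, 37/46, 21/23, 22/23, 1]
j=0: u_0=7/660 ∈ [0, 4/23) → index 0
j=1: u_1=67/660 ∈ [0, 4/23) → index 0
j=2: u_2=127/660 ∈ [4/23, 17/46) → index 1
j=3: u_3=17/60 ∈ [4/23, 17/46) → index 1
j=4: u_4=247/660 ∈ [17/46, 21/46) → index 2
j=5: u_5=307/660 ∈ [21/46, 11/23) → index 3
j=6: u_6=367/660 ∈ [11/23, 29/46) → index 4
j=7: u_7=427/660 ∈ [29/46, 18/23) → index 5
j=8: u_8=487/660 ∈ [29/46, 18/23) → index 5
j=9: u_9=547/660 ∈ [37/46, 21/23) → index 8
j=10: u_10=607/660 ∈ [21/23, 22/23) → index 9

0 0 1 1 2 3 4 5 5 8 9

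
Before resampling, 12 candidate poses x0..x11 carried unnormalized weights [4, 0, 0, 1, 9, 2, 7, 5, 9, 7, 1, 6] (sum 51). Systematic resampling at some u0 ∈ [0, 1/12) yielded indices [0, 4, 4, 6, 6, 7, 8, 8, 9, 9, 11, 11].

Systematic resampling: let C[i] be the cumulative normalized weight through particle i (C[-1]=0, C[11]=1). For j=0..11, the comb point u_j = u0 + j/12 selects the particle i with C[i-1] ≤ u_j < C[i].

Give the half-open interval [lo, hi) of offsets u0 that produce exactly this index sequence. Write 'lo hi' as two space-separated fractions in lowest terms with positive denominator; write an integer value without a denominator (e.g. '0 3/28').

C = [4/51, 4/51, 4/51, 5/51, 14/51, 16/51, 23/51, 28/51, 37/51, 44/51, 15/17, 1]
j=0 picked index 0: u0 ∈ [0, 4/51)
j=1 picked index 4: u0 ∈ [1/68, 13/68)
j=2 picked index 4: u0 ∈ [-7/102, 11/102)
j=3 picked index 6: u0 ∈ [13/204, 41/204)
j=4 picked index 6: u0 ∈ [-1/51, 2/17)
j=5 picked index 7: u0 ∈ [7/204, 9/68)
j=6 picked index 8: u0 ∈ [5/102, 23/102)
j=7 picked index 8: u0 ∈ [-7/204, 29/204)
j=8 picked index 9: u0 ∈ [1/17, 10/51)
j=9 picked index 9: u0 ∈ [-5/204, 23/204)
j=10 picked index 11: u0 ∈ [5/102, 1/6)
j=11 picked index 11: u0 ∈ [-7/204, 1/12)
intersection: [13/204, 4/51)

13/204 4/51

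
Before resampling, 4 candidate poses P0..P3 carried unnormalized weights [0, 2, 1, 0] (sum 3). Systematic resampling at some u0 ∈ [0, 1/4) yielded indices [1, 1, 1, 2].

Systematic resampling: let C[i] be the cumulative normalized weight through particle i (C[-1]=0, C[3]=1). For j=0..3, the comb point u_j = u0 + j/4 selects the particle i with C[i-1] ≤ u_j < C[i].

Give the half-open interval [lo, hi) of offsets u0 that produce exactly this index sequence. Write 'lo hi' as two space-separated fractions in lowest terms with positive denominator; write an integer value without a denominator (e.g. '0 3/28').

0 1/6

C = [0, 2/3, 1, 1]
j=0 picked index 1: u0 ∈ [0, 2/3)
j=1 picked index 1: u0 ∈ [-1/4, 5/12)
j=2 picked index 1: u0 ∈ [-1/2, 1/6)
j=3 picked index 2: u0 ∈ [-1/12, 1/4)
intersection: [0, 1/6)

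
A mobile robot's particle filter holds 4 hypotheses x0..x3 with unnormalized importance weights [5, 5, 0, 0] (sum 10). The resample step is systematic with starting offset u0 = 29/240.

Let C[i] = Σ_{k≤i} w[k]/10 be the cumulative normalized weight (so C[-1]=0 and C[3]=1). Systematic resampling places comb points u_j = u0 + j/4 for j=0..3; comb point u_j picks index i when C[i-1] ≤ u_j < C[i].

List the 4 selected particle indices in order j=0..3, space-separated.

0 0 1 1

C = [1/2, 1, 1, 1]
j=0: u_0=29/240 ∈ [0, 1/2) → index 0
j=1: u_1=89/240 ∈ [0, 1/2) → index 0
j=2: u_2=149/240 ∈ [1/2, 1) → index 1
j=3: u_3=209/240 ∈ [1/2, 1) → index 1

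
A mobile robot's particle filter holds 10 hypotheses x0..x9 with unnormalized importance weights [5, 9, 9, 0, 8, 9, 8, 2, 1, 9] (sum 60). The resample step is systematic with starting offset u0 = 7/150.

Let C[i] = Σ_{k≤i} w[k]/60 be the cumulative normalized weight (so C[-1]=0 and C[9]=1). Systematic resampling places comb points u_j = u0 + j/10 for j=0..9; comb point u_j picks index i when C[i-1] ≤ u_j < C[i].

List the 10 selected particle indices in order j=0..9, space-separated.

0 1 2 2 4 5 5 6 8 9

C = [1/12, 7/30, 23/60, 23/60, 31/60, 2/3, 4/5, 5/6, 17/20, 1]
j=0: u_0=7/150 ∈ [0, 1/12) → index 0
j=1: u_1=11/75 ∈ [1/12, 7/30) → index 1
j=2: u_2=37/150 ∈ [7/30, 23/60) → index 2
j=3: u_3=26/75 ∈ [7/30, 23/60) → index 2
j=4: u_4=67/150 ∈ [23/60, 31/60) → index 4
j=5: u_5=41/75 ∈ [31/60, 2/3) → index 5
j=6: u_6=97/150 ∈ [31/60, 2/3) → index 5
j=7: u_7=56/75 ∈ [2/3, 4/5) → index 6
j=8: u_8=127/150 ∈ [5/6, 17/20) → index 8
j=9: u_9=71/75 ∈ [17/20, 1) → index 9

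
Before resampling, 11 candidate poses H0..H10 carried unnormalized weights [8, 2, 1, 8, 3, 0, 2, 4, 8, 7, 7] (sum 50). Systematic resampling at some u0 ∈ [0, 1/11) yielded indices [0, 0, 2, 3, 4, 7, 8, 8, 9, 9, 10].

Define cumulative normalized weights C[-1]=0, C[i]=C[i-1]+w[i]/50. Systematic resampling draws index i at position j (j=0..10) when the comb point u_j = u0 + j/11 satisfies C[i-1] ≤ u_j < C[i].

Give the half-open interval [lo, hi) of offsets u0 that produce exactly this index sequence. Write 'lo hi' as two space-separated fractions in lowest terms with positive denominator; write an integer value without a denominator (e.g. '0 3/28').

7/275 21/550

C = [4/25, 1/5, 11/50, 19/50, 11/25, 11/25, 12/25, 14/25, 18/25, 43/50, 1]
j=0 picked index 0: u0 ∈ [0, 4/25)
j=1 picked index 0: u0 ∈ [-1/11, 19/275)
j=2 picked index 2: u0 ∈ [1/55, 21/550)
j=3 picked index 3: u0 ∈ [-29/550, 59/550)
j=4 picked index 4: u0 ∈ [9/550, 21/275)
j=5 picked index 7: u0 ∈ [7/275, 29/275)
j=6 picked index 8: u0 ∈ [4/275, 48/275)
j=7 picked index 8: u0 ∈ [-21/275, 23/275)
j=8 picked index 9: u0 ∈ [-2/275, 73/550)
j=9 picked index 9: u0 ∈ [-27/275, 23/550)
j=10 picked index 10: u0 ∈ [-27/550, 1/11)
intersection: [7/275, 21/550)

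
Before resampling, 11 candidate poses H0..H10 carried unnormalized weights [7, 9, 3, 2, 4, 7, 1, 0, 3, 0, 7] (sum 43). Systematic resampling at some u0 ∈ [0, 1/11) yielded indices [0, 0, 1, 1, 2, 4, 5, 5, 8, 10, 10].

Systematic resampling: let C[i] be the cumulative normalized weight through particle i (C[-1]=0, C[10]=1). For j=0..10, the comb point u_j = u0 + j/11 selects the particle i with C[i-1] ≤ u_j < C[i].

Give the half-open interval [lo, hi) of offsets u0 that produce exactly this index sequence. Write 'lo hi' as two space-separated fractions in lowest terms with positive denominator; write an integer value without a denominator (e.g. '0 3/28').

C = [7/43, 16/43, 19/43, 21/43, 25/43, 32/43, 33/43, 33/43, 36/43, 36/43, 1]
j=0 picked index 0: u0 ∈ [0, 7/43)
j=1 picked index 0: u0 ∈ [-1/11, 34/473)
j=2 picked index 1: u0 ∈ [-9/473, 90/473)
j=3 picked index 1: u0 ∈ [-52/473, 47/473)
j=4 picked index 2: u0 ∈ [4/473, 37/473)
j=5 picked index 4: u0 ∈ [16/473, 60/473)
j=6 picked index 5: u0 ∈ [17/473, 94/473)
j=7 picked index 5: u0 ∈ [-26/473, 51/473)
j=8 picked index 8: u0 ∈ [19/473, 52/473)
j=9 picked index 10: u0 ∈ [9/473, 2/11)
j=10 picked index 10: u0 ∈ [-34/473, 1/11)
intersection: [19/473, 34/473)

19/473 34/473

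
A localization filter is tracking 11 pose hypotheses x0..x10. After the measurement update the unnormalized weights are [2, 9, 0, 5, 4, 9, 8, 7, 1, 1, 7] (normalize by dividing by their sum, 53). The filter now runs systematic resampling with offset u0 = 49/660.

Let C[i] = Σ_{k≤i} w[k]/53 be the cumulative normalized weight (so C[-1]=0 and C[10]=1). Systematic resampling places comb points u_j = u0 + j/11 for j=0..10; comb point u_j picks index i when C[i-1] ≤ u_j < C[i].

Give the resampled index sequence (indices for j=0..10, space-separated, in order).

C = [2/53, 11/53, 11/53, 16/53, 20/53, 29/53, 37/53, 44/53, 45/53, 46/53, 1]
j=0: u_0=49/660 ∈ [2/53, 11/53) → index 1
j=1: u_1=109/660 ∈ [2/53, 11/53) → index 1
j=2: u_2=169/660 ∈ [11/53, 16/53) → index 3
j=3: u_3=229/660 ∈ [16/53, 20/53) → index 4
j=4: u_4=289/660 ∈ [20/53, 29/53) → index 5
j=5: u_5=349/660 ∈ [20/53, 29/53) → index 5
j=6: u_6=409/660 ∈ [29/53, 37/53) → index 6
j=7: u_7=469/660 ∈ [37/53, 44/53) → index 7
j=8: u_8=529/660 ∈ [37/53, 44/53) → index 7
j=9: u_9=589/660 ∈ [46/53, 1) → index 10
j=10: u_10=59/60 ∈ [46/53, 1) → index 10

1 1 3 4 5 5 6 7 7 10 10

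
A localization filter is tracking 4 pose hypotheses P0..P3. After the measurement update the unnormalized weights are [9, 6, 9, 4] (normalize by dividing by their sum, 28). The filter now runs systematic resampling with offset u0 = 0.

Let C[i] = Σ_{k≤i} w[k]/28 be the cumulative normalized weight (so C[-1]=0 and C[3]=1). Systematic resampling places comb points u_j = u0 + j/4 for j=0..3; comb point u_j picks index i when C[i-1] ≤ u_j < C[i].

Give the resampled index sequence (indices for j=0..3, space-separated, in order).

0 0 1 2

C = [9/28, 15/28, 6/7, 1]
j=0: u_0=0 ∈ [0, 9/28) → index 0
j=1: u_1=1/4 ∈ [0, 9/28) → index 0
j=2: u_2=1/2 ∈ [9/28, 15/28) → index 1
j=3: u_3=3/4 ∈ [15/28, 6/7) → index 2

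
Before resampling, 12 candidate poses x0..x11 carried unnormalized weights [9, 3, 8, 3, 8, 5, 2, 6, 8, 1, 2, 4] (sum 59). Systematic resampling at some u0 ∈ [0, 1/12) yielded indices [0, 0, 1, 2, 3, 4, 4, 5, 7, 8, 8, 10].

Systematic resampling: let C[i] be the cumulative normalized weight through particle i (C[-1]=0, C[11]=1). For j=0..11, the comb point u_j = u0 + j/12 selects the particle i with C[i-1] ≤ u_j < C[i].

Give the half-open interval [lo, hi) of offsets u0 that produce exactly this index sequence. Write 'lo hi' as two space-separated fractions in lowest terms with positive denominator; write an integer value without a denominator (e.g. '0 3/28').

1/177 11/708

C = [9/59, 12/59, 20/59, 23/59, 31/59, 36/59, 38/59, 44/59, 52/59, 53/59, 55/59, 1]
j=0 picked index 0: u0 ∈ [0, 9/59)
j=1 picked index 0: u0 ∈ [-1/12, 49/708)
j=2 picked index 1: u0 ∈ [-5/354, 13/354)
j=3 picked index 2: u0 ∈ [-11/236, 21/236)
j=4 picked index 3: u0 ∈ [1/177, 10/177)
j=5 picked index 4: u0 ∈ [-19/708, 77/708)
j=6 picked index 4: u0 ∈ [-13/118, 3/118)
j=7 picked index 5: u0 ∈ [-41/708, 19/708)
j=8 picked index 7: u0 ∈ [-4/177, 14/177)
j=9 picked index 8: u0 ∈ [-1/236, 31/236)
j=10 picked index 8: u0 ∈ [-31/354, 17/354)
j=11 picked index 10: u0 ∈ [-13/708, 11/708)
intersection: [1/177, 11/708)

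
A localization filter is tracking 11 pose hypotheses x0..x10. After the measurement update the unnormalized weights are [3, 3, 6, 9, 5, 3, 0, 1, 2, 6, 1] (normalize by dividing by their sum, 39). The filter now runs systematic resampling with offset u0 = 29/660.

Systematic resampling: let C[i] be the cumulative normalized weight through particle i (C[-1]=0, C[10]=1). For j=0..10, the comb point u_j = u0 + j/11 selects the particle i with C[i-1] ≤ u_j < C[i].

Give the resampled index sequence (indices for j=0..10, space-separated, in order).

C = [1/13, 2/13, 4/13, 7/13, 2/3, 29/39, 29/39, 10/13, 32/39, 38/39, 1]
j=0: u_0=29/660 ∈ [0, 1/13) → index 0
j=1: u_1=89/660 ∈ [1/13, 2/13) → index 1
j=2: u_2=149/660 ∈ [2/13, 4/13) → index 2
j=3: u_3=19/60 ∈ [4/13, 7/13) → index 3
j=4: u_4=269/660 ∈ [4/13, 7/13) → index 3
j=5: u_5=329/660 ∈ [4/13, 7/13) → index 3
j=6: u_6=389/660 ∈ [7/13, 2/3) → index 4
j=7: u_7=449/660 ∈ [2/3, 29/39) → index 5
j=8: u_8=509/660 ∈ [10/13, 32/39) → index 8
j=9: u_9=569/660 ∈ [32/39, 38/39) → index 9
j=10: u_10=629/660 ∈ [32/39, 38/39) → index 9

0 1 2 3 3 3 4 5 8 9 9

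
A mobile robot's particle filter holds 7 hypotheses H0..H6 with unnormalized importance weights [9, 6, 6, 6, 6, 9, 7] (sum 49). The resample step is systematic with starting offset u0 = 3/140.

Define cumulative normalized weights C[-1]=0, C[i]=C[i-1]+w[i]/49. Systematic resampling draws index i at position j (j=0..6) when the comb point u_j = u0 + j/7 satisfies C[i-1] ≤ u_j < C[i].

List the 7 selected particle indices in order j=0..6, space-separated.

0 0 2 3 4 5 6

C = [9/49, 15/49, 3/7, 27/49, 33/49, 6/7, 1]
j=0: u_0=3/140 ∈ [0, 9/49) → index 0
j=1: u_1=23/140 ∈ [0, 9/49) → index 0
j=2: u_2=43/140 ∈ [15/49, 3/7) → index 2
j=3: u_3=9/20 ∈ [3/7, 27/49) → index 3
j=4: u_4=83/140 ∈ [27/49, 33/49) → index 4
j=5: u_5=103/140 ∈ [33/49, 6/7) → index 5
j=6: u_6=123/140 ∈ [6/7, 1) → index 6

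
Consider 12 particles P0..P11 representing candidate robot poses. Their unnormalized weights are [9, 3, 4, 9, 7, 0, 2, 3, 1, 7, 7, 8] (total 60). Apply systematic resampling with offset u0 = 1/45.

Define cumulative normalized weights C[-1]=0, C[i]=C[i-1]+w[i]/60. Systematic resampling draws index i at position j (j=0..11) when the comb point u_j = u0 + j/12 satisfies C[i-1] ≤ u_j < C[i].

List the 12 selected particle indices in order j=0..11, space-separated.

0 0 1 3 3 4 4 7 9 10 10 11

C = [3/20, 1/5, 4/15, 5/12, 8/15, 8/15, 17/30, 37/60, 19/30, 3/4, 13/15, 1]
j=0: u_0=1/45 ∈ [0, 3/20) → index 0
j=1: u_1=19/180 ∈ [0, 3/20) → index 0
j=2: u_2=17/90 ∈ [3/20, 1/5) → index 1
j=3: u_3=49/180 ∈ [4/15, 5/12) → index 3
j=4: u_4=16/45 ∈ [4/15, 5/12) → index 3
j=5: u_5=79/180 ∈ [5/12, 8/15) → index 4
j=6: u_6=47/90 ∈ [5/12, 8/15) → index 4
j=7: u_7=109/180 ∈ [17/30, 37/60) → index 7
j=8: u_8=31/45 ∈ [19/30, 3/4) → index 9
j=9: u_9=139/180 ∈ [3/4, 13/15) → index 10
j=10: u_10=77/90 ∈ [3/4, 13/15) → index 10
j=11: u_11=169/180 ∈ [13/15, 1) → index 11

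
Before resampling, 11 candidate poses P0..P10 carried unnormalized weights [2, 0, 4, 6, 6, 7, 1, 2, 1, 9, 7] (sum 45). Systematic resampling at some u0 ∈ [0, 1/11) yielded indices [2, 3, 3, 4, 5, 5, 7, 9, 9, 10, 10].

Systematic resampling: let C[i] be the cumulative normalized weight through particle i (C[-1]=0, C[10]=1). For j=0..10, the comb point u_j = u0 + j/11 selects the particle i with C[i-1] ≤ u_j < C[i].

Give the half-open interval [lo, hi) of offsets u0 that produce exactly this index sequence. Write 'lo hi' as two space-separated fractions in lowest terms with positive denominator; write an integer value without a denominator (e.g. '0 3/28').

2/45 38/495

C = [2/45, 2/45, 2/15, 4/15, 2/5, 5/9, 26/45, 28/45, 29/45, 38/45, 1]
j=0 picked index 2: u0 ∈ [2/45, 2/15)
j=1 picked index 3: u0 ∈ [7/165, 29/165)
j=2 picked index 3: u0 ∈ [-8/165, 14/165)
j=3 picked index 4: u0 ∈ [-1/165, 7/55)
j=4 picked index 5: u0 ∈ [2/55, 19/99)
j=5 picked index 5: u0 ∈ [-3/55, 10/99)
j=6 picked index 7: u0 ∈ [16/495, 38/495)
j=7 picked index 9: u0 ∈ [4/495, 103/495)
j=8 picked index 9: u0 ∈ [-41/495, 58/495)
j=9 picked index 10: u0 ∈ [13/495, 2/11)
j=10 picked index 10: u0 ∈ [-32/495, 1/11)
intersection: [2/45, 38/495)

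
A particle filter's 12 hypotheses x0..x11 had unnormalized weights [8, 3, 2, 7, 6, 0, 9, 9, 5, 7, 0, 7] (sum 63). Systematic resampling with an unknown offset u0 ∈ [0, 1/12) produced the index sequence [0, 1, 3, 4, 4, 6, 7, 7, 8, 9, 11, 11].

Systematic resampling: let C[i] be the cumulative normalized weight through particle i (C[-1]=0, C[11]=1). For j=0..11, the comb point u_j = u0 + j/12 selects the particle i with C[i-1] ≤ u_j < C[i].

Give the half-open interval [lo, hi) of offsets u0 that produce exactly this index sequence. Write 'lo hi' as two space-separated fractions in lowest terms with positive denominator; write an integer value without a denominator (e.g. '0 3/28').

17/252 5/63

C = [8/63, 11/63, 13/63, 20/63, 26/63, 26/63, 5/9, 44/63, 7/9, 8/9, 8/9, 1]
j=0 picked index 0: u0 ∈ [0, 8/63)
j=1 picked index 1: u0 ∈ [11/252, 23/252)
j=2 picked index 3: u0 ∈ [5/126, 19/126)
j=3 picked index 4: u0 ∈ [17/252, 41/252)
j=4 picked index 4: u0 ∈ [-1/63, 5/63)
j=5 picked index 6: u0 ∈ [-1/252, 5/36)
j=6 picked index 7: u0 ∈ [1/18, 25/126)
j=7 picked index 7: u0 ∈ [-1/36, 29/252)
j=8 picked index 8: u0 ∈ [2/63, 1/9)
j=9 picked index 9: u0 ∈ [1/36, 5/36)
j=10 picked index 11: u0 ∈ [1/18, 1/6)
j=11 picked index 11: u0 ∈ [-1/36, 1/12)
intersection: [17/252, 5/63)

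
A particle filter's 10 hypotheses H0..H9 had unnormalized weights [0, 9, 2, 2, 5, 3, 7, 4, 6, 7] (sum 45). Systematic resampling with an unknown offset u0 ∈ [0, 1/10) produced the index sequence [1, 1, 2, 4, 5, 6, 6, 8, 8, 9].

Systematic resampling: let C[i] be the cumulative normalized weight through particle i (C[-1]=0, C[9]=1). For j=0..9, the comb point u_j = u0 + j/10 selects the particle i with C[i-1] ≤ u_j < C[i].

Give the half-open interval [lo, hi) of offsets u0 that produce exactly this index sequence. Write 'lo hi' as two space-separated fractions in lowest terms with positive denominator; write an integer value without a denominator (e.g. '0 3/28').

1/90 1/45

C = [0, 1/5, 11/45, 13/45, 2/5, 7/15, 28/45, 32/45, 38/45, 1]
j=0 picked index 1: u0 ∈ [0, 1/5)
j=1 picked index 1: u0 ∈ [-1/10, 1/10)
j=2 picked index 2: u0 ∈ [0, 2/45)
j=3 picked index 4: u0 ∈ [-1/90, 1/10)
j=4 picked index 5: u0 ∈ [0, 1/15)
j=5 picked index 6: u0 ∈ [-1/30, 11/90)
j=6 picked index 6: u0 ∈ [-2/15, 1/45)
j=7 picked index 8: u0 ∈ [1/90, 13/90)
j=8 picked index 8: u0 ∈ [-4/45, 2/45)
j=9 picked index 9: u0 ∈ [-1/18, 1/10)
intersection: [1/90, 1/45)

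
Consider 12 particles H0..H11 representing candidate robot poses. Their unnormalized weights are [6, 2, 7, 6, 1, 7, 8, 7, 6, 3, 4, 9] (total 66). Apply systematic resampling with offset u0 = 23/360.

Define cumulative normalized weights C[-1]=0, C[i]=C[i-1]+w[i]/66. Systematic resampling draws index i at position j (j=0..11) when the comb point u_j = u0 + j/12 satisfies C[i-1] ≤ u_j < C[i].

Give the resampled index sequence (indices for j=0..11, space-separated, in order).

C = [1/11, 4/33, 5/22, 7/22, 1/3, 29/66, 37/66, 2/3, 25/33, 53/66, 19/22, 1]
j=0: u_0=23/360 ∈ [0, 1/11) → index 0
j=1: u_1=53/360 ∈ [4/33, 5/22) → index 2
j=2: u_2=83/360 ∈ [5/22, 7/22) → index 3
j=3: u_3=113/360 ∈ [5/22, 7/22) → index 3
j=4: u_4=143/360 ∈ [1/3, 29/66) → index 5
j=5: u_5=173/360 ∈ [29/66, 37/66) → index 6
j=6: u_6=203/360 ∈ [37/66, 2/3) → index 7
j=7: u_7=233/360 ∈ [37/66, 2/3) → index 7
j=8: u_8=263/360 ∈ [2/3, 25/33) → index 8
j=9: u_9=293/360 ∈ [53/66, 19/22) → index 10
j=10: u_10=323/360 ∈ [19/22, 1) → index 11
j=11: u_11=353/360 ∈ [19/22, 1) → index 11

0 2 3 3 5 6 7 7 8 10 11 11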